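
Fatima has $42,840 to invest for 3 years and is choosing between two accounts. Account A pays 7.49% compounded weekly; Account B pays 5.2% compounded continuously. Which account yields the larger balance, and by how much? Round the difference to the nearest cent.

A: (1 + 0.0749/52)^156 ≈ 1.2517446873, so 42,840 × 1.2517446873 ≈ 53,624.7424.
B: e^(0.052·3) = e^0.156 ≈ 1.1688262031, so 42,840 × 1.1688262031 ≈ 50,072.5145.
Difference ≈ 3,552.2279 in favor of A.

Account A, by $3,552.23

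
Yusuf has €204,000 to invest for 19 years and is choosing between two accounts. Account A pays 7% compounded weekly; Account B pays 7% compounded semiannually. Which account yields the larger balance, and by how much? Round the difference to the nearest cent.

Account A, by €16,656.98

Account A growth factor: (1 + 0.07/52)^988 ≈ 3.777663173; balance ≈ 770,643.2873.
Account B growth factor: (1 + 0.035)^38 ≈ 3.69601131524; balance ≈ 753,986.3083.
Account A is larger by 16,656.9790.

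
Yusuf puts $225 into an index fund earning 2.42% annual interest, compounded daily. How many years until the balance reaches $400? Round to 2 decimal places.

23.78 years

We need (1 + 0.0000663014)^(365t) = 1.7778, so 365t = ln 1.7778 / ln 1.000066 ≈ 8678.3006.
t ≈ 8678.3006/365 = 23.7762 years.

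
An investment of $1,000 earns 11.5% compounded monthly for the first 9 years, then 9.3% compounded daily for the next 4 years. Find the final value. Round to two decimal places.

Phase 1: 1,000·(1 + 0.115/12)^108 ≈ 2,801.2678.
Phase 2: 2,801.2678·(1 + 0.093/365)^1460 ≈ 4,063.4188.

$4,063.42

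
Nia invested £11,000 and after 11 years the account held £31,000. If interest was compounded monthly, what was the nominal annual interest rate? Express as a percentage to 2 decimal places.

(1 + r/12)^132 = 31,000/11,000 = 2.81818.
1 + r/12 = 2.81818^(1/132) ≈ 1.00788, so r/12 ≈ 0.00788007.
r ≈ 12·0.00788007 = 9.45608%.

9.46%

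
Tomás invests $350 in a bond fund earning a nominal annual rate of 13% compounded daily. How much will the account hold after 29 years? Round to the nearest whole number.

$15,173

Periodic rate = 13%/365 = 0.000356164; periods = 365·29 = 10585.
A = 350·(1 + 0.13/365)^10585 ≈ 350·43.350957451 ≈ 15,172.8351.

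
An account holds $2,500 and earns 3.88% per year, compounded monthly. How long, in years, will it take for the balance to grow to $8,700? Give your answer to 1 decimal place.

We need (1 + 0.00323333)^(12t) = 3.48, so 12t = ln 3.48 / ln 1.003233 ≈ 386.3033.
t ≈ 386.3033/12 = 32.1919 years.

32.2 years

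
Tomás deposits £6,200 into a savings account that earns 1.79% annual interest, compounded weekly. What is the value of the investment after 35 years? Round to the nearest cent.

Periodic rate = 1.79%/52 = 0.000344231; periods = 52·35 = 1820.
A = 6,200·(1 + 0.0179/52)^1820 ≈ 6,200·1.8708487304 ≈ 11,599.2621.

£11,599.26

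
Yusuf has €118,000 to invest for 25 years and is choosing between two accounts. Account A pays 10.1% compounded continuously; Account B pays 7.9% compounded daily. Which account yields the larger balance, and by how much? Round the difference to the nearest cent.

Account A growth factor: e^(0.101·25) = e^2.525 ≈ 12.49089526361; balance ≈ 1,473,925.6411.
Account B growth factor: (1 + 0.079/365)^9125 ≈ 7.20507974904; balance ≈ 850,199.4104.
Account A is larger by 623,726.2307.

Account A, by €623,726.23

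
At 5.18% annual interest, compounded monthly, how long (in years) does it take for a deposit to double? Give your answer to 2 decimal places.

13.41 years

(1 + 0.00431667)^(12t) = 2.
12t = ln 2 / ln(1 + 0.00431667) ≈ 0.69315/0.00430738 ≈ 160.9210.
t ≈ 13.4101.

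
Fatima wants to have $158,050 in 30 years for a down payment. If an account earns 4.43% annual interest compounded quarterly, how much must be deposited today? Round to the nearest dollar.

Periodic rate = 4.43%/4 = 0.011075; 120 periods.
P = 158,050/(1 + 0.011075)^120 ≈ 158,050/3.7497701755 ≈ 42,149.2498.

$42,149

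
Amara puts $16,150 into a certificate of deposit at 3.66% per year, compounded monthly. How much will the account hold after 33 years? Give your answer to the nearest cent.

Periodic rate = 3.66%/12 = 0.00305; periods = 12·33 = 396.
A = 16,150·(1 + 0.00305)^396 ≈ 16,150·3.3399700559 ≈ 53,940.5164.

$53,940.52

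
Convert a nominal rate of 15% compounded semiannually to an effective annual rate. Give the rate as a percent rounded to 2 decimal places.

EAR = (1 + 15%/2)^2 − 1 = (1 + 0.075)^2 − 1.
(1 + 0.075)^2 ≈ 1.155625, so EAR ≈ 15.56250%.

15.56%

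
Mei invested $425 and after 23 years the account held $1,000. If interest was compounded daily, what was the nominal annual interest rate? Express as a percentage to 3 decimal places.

The 8395-period growth factor is 1,000/425 = 2.35294.
r/365 = 2.35294^(1/8395) − 1 ≈ 0.000101931, so r ≈ 365·0.000101931 = 3.72048%.

3.720%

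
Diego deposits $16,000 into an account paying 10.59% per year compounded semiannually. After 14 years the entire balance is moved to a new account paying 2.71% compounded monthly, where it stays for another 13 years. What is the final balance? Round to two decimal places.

Phase 1: 16,000·(1 + 0.05295)^28 ≈ 67,847.9847.
Phase 2: 67,847.9847·(1 + 0.0271/12)^156 ≈ 96,464.2503.

$96,464.25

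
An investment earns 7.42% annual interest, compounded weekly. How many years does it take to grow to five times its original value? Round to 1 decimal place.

(1 + 0.00142692)^(52t) = 5.
52t = ln 5 / ln(1 + 0.00142692) ≈ 1.6094/0.00142591 ≈ 1128.7125.
t ≈ 21.7060.

21.7 years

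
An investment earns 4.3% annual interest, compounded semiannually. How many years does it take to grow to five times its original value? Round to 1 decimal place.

(1 + 0.0215)^(2t) = 5.
2t = ln 5 / ln(1 + 0.0215) ≈ 1.6094/0.0212721 ≈ 75.6594.
t ≈ 37.8297.

37.8 years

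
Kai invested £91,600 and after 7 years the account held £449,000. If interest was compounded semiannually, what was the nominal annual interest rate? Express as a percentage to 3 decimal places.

24.048%

(1 + r/2)^14 = 449,000/91,600 = 4.90175.
1 + r/2 = 4.90175^(1/14) ≈ 1.120239, so r/2 ≈ 0.120239.
r ≈ 2·0.120239 = 24.04785%.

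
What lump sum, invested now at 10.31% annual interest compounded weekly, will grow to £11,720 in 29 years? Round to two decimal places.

£591.18

Periodic rate = 10.31%/52 = 0.00198269; 1508 periods.
P = 11,720/(1 + 0.1031/52)^1508 ≈ 11,720/19.824923052 ≈ 591.1751.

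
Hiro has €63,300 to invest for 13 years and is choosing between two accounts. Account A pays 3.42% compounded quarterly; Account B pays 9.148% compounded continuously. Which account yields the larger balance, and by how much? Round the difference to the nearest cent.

Account A growth factor: (1 + 0.00855)^52 ≈ 1.5569209172; balance ≈ 98,553.0941.
Account B growth factor: e^(0.09148·13) = e^1.18924 ≈ 3.28458397473; balance ≈ 207,914.1656.
Account B is larger by 109,361.0715.

Account B, by €109,361.07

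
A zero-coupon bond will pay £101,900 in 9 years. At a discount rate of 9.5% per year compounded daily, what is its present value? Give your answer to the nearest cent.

Growth factor = (1 + 0.095/365)^3285 ≈ 2.35111280985.
P = 101,900/2.35111280985 ≈ 43,341.1785.

£43,341.18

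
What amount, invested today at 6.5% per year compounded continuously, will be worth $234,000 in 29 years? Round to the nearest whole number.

P = A·e^(−rt) = 234,000·e^(−1.885).
e^(−1.885) ≈ 0.151829059429, so P ≈ 35,527.9999.

$35,528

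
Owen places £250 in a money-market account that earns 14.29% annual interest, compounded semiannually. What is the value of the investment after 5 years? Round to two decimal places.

£498.49

Growth factor = (1 + 0.07145)^10 ≈ 1.99397217.
A ≈ 250 × 1.99397217 ≈ 498.4930.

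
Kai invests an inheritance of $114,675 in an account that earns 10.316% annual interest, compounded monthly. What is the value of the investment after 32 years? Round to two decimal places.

$3,069,019.86

Growth factor = (1 + 0.10316/12)^384 ≈ 26.76276312358.
A ≈ 114,675 × 26.76276312358 ≈ 3,069,019.8612.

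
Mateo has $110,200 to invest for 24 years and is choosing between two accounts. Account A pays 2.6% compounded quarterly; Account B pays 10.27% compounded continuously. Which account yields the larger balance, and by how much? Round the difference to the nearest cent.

A: (1 + 0.0065)^96 ≈ 1.862613754, so 110,200 × 1.862613754 ≈ 205,260.0357.
B: e^(0.1027·24) = e^2.4648 ≈ 11.7611296908, so 110,200 × 11.7611296908 ≈ 1,296,076.4919.
Difference ≈ 1,090,816.4562 in favor of B.

Account B, by $1,090,816.46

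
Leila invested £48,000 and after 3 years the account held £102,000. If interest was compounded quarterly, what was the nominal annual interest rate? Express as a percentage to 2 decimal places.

25.93%

The 12-period growth factor is 102,000/48,000 = 2.125.
r/4 = 2.125^(1/12) − 1 ≈ 0.0648291, so r ≈ 4·0.0648291 = 25.93164%.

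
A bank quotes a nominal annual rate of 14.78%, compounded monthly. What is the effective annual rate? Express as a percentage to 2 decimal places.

One year is 12 periods at 0.0123167 each: (1 + 0.0123167)^12 ≈ 1.158235.
EAR = 1.158235 − 1 ≈ 15.82349%.

15.82%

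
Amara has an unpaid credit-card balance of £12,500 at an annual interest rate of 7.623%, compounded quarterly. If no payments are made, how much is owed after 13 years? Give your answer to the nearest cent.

£33,361.22

Growth factor = (1 + 0.0190575)^52 ≈ 2.6688972897.
A ≈ 12,500 × 2.6688972897 ≈ 33,361.2161.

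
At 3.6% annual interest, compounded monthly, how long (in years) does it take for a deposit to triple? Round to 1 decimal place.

(1 + 0.003)^(12t) = 3.
12t = ln 3 / ln(1 + 0.003) ≈ 1.0986/0.00299551 ≈ 366.7531.
t ≈ 30.5628.

30.6 years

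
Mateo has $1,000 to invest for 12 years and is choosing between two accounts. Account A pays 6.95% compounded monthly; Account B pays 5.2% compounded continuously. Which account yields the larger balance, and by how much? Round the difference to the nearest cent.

Account A, by $430.60

Account A growth factor: (1 + 0.0695/12)^144 ≈ 2.296977572; balance ≈ 2,296.9776.
Account B growth factor: e^(0.052·12) = e^0.624 ≈ 1.866378645; balance ≈ 1,866.3786.
Account A is larger by 430.5989.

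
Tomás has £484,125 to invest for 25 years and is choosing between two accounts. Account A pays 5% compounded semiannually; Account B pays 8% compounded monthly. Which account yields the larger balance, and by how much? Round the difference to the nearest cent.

Account A growth factor: (1 + 0.025)^50 ≈ 3.437108719704; balance ≈ 1,663,990.2589.
Account B growth factor: (1 + 0.08/12)^300 ≈ 7.340175963739; balance ≈ 3,553,562.6884.
Account B is larger by 1,889,572.4295.

Account B, by £1,889,572.43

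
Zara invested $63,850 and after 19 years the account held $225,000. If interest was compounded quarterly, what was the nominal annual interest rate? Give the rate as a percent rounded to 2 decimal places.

The 76-period growth factor is 225,000/63,850 = 3.52388.
r/4 = 3.52388^(1/76) − 1 ≈ 0.0167113, so r ≈ 4·0.0167113 = 6.68452%.

6.68%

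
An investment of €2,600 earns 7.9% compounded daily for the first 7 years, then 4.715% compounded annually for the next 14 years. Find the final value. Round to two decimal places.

Phase 1: 2,600·(1 + 0.079/365)^2555 ≈ 4,519.7271.
Phase 2: 4,519.7271·(1 + 0.04715)^14 ≈ 8,614.6328.

€8,614.63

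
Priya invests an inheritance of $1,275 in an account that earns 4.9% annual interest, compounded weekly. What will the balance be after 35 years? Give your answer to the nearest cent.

Periodic rate = 4.9%/52 = 0.000942308; periods = 52·35 = 1820.
A = 1,275·(1 + 0.049/52)^1820 ≈ 1,275·5.552190188 ≈ 7,079.0425.

$7,079.04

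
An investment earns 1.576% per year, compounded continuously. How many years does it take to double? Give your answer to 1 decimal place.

e^(0.01576t) = 2, so 0.01576t = ln 2 ≈ 0.69315.
t ≈ 0.69315/0.01576 ≈ 43.9814.

44.0 years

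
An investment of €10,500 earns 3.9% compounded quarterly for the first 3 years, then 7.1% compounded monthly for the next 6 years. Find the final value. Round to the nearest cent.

Phase 1: 10,500·(1 + 0.00975)^12 ≈ 11,796.5671.
Phase 2: 11,796.5671·(1 + 0.071/12)^72 ≈ 18,039.3099.

€18,039.31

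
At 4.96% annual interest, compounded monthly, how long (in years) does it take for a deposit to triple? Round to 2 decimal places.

22.20 years

(1 + 0.00413333)^(12t) = 3.
12t = ln 3 / ln(1 + 0.00413333) ≈ 1.0986/0.00412481 ≈ 266.3422.
t ≈ 22.1952.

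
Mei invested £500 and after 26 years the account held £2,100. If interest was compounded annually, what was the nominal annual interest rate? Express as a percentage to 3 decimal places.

The 26-period growth factor is 2,100/500 = 4.2.
r = 4.2^(1/26) − 1 ≈ 0.0567473, i.e. 5.67473%.

5.675%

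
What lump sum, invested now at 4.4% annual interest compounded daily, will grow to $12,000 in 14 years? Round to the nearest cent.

Periodic rate = 4.4%/365 = 0.000120548; 5110 periods.
P = 12,000/(1 + 0.044/365)^5110 ≈ 12,000/1.8514384439 ≈ 6,481.4469.

$6,481.45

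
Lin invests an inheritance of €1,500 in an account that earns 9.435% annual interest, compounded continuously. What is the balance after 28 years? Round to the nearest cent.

€21,057.68

A = P·e^(rt) = 1,500·e^(0.09435·28) = 1,500·e^2.6418.
e^2.6418 ≈ 14.038450089, so A ≈ 21,057.6751.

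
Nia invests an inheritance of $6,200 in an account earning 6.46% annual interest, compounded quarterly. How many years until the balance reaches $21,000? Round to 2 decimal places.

(1 + 0.01615)^(4t) = 21,000/6,200 = 3.3871.
4t·ln(1 + 0.01615) = ln(3.3871); 4t = 1.22/0.016021 ≈ 76.1485.
t ≈ 19.0371 years.

19.04 years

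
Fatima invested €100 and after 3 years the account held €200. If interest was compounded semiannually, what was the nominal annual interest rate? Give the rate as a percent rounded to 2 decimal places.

24.49%

The 6-period growth factor is 200/100 = 2.
r/2 = 2^(1/6) − 1 ≈ 0.122462, so r ≈ 2·0.122462 = 24.49241%.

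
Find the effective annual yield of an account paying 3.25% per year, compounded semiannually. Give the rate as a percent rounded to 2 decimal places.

One year is 2 periods at 0.01625 each: (1 + 0.01625)^2 ≈ 1.032764.
EAR = 1.032764 − 1 ≈ 3.27641%.

3.28%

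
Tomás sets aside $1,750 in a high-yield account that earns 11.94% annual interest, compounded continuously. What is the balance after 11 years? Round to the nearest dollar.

A = P·e^(rt) = 1,750·e^(0.1194·11) = 1,750·e^1.3134.
e^1.3134 ≈ 3.718796149, so A ≈ 6,507.8933.

$6,508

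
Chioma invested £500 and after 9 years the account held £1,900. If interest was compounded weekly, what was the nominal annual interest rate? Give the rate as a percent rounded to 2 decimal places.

14.85%

(1 + r/52)^468 = 1,900/500 = 3.8.
1 + r/52 = 3.8^(1/468) ≈ 1.002857, so r/52 ≈ 0.00285664.
r ≈ 52·0.00285664 = 14.85452%.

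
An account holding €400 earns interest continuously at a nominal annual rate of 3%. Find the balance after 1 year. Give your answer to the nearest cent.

A = P·e^(rt) = 400·e^(0.03·1) = 400·e^0.03.
e^0.03 ≈ 1.03045453, so A ≈ 412.1818.

€412.18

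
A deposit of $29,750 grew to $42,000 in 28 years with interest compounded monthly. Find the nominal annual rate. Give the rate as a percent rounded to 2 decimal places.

1.23%

The 336-period growth factor is 42,000/29,750 = 1.41176.
r/12 = 1.41176^(1/336) − 1 ≈ 0.00102684, so r ≈ 12·0.00102684 = 1.23221%.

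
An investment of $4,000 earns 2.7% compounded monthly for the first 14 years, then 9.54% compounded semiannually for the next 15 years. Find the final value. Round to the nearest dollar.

$23,613

After 14 years at 2.7%: 4,000 × 1.4587434096 ≈ 5,834.9736.
Then 15 years at 9.54%: 5,834.9736 × 4.046768095 ≈ 23,612.7852.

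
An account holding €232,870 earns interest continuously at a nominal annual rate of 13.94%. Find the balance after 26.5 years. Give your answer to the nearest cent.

€9,363,555.50

A = P·e^(rt) = 232,870·e^(0.1394·26.5) = 232,870·e^3.6941.
e^3.6941 ≈ 40.20936786721, so A ≈ 9,363,555.4952.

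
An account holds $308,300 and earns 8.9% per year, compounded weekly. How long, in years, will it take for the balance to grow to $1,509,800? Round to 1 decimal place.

17.9 years

(1 + 0.00171154)^(52t) = 1,509,800/308,300 = 4.8972.
52t·ln(1 + 0.00171154) = ln(4.8972); 52t = 1.5887/0.00171008 ≈ 928.9994.
t ≈ 17.8654 years.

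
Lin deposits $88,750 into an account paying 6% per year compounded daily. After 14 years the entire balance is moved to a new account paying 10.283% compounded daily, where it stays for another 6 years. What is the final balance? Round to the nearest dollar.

$380,942

Phase 1: 88,750·(1 + 0.06/365)^5110 ≈ 205,563.3779.
Phase 2: 205,563.3779·(1 + 0.10283/365)^2190 ≈ 380,942.1405.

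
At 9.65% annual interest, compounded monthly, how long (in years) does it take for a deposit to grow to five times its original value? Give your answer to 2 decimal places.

(1 + 0.00804167)^(12t) = 5.
12t = ln 5 / ln(1 + 0.00804167) ≈ 1.6094/0.0080095 ≈ 200.9410.
t ≈ 16.7451.

16.75 years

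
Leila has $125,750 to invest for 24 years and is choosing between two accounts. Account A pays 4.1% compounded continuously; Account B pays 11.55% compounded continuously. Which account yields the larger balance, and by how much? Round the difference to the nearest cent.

Account B, by $1,674,417.56

Account A growth factor: e^(0.041·24) = e^0.984 ≈ 2.675135411; balance ≈ 336,398.2779.
Account B growth factor: e^(0.1155·24) = e^2.772 ≈ 15.99058321637; balance ≈ 2,010,815.8395.
Account B is larger by 1,674,417.5615.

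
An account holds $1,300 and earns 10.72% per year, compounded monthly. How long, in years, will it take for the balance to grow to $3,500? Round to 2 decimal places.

9.28 years

We need (1 + 0.00893333)^(12t) = 2.6923, so 12t = ln 2.6923 / ln 1.008933 ≈ 111.3600.
t ≈ 111.3600/12 = 9.2800 years.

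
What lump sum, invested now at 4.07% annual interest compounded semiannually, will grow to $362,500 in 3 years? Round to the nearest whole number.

Growth factor = (1 + 0.02035)^6 ≈ 1.12848297883.
P = 362,500/1.12848297883 ≈ 321,227.7073.

$321,228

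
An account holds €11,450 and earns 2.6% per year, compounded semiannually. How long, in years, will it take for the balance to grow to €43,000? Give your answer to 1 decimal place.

We need (1 + 0.013)^(2t) = 3.7555, so 2t = ln 3.7555 / ln 1.013 ≈ 102.4456.
t ≈ 102.4456/2 = 51.2228 years.

51.2 years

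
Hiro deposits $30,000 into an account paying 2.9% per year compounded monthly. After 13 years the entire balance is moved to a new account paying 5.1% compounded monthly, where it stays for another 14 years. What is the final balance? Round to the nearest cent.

$89,141.91

After 13 years at 2.9%: 30,000 × 1.457241392 ≈ 43,717.2418.
Then 14 years at 5.1%: 43,717.2418 × 2.0390561622 ≈ 89,141.9112.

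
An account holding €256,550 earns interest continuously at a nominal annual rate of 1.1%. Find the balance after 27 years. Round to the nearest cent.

A = P·e^(rt) = 256,550·e^(0.011·27) = 256,550·e^0.297.
e^0.297 ≈ 1.34581529945, so A ≈ 345,268.9151.

€345,268.92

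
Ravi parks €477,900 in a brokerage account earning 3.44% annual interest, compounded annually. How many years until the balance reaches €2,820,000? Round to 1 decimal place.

52.5 years

(1 + 0.0344)^t = 2,820,000/477,900 = 5.9008.
t·ln(1 + 0.0344) = ln(5.9008); t = 1.7751/0.0338215 ≈ 52.4840.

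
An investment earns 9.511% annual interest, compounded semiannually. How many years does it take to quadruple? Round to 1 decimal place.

14.9 years

(1 + 0.047555)^(2t) = 4.
2t = ln 4 / ln(1 + 0.047555) ≈ 1.3863/0.0464589 ≈ 29.8392.
t ≈ 14.9196.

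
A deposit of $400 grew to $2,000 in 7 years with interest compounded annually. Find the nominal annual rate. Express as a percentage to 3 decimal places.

The 7-period growth factor is 2,000/400 = 5.
r = 5^(1/7) − 1 ≈ 0.258499, i.e. 25.84990%.

25.850%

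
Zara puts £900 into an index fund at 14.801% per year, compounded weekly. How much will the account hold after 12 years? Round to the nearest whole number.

£5,303

Growth factor = (1 + 0.14801/52)^624 ≈ 5.892009201.
A ≈ 900 × 5.892009201 ≈ 5,302.8083.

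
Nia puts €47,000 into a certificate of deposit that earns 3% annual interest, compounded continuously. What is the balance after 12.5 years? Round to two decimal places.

€68,384.60

A = P·e^(rt) = 47,000·e^(0.03·12.5) = 47,000·e^0.375.
e^0.375 ≈ 1.4549914146, so A ≈ 68,384.5965.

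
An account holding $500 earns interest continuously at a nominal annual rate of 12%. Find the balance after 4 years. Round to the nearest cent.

A = P·e^(rt) = 500·e^(0.12·4) = 500·e^0.48.
e^0.48 ≈ 1.6160744, so A ≈ 808.0372.

$808.04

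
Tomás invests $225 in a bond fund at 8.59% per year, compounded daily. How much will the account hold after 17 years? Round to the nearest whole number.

$969

Periodic rate = 8.59%/365 = 0.000235342; periods = 365·17 = 6205.
A = 225·(1 + 0.0859/365)^6205 ≈ 225·4.30651155 ≈ 968.9651.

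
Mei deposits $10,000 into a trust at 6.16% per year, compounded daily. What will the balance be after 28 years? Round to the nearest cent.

Growth factor = (1 + 0.0616/365)^10220 ≈ 5.6105820793.
A ≈ 10,000 × 5.6105820793 ≈ 56,105.8208.

$56,105.82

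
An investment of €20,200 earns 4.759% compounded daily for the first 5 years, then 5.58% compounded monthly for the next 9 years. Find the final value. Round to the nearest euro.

€42,294

Phase 1: 20,200·(1 + 0.04759/365)^1825 ≈ 25,626.2468.
Phase 2: 25,626.2468·(1 + 0.00465)^108 ≈ 42,294.3322.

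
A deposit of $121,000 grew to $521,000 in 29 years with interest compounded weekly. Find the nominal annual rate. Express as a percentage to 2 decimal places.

(1 + r/52)^1508 = 521,000/121,000 = 4.30579.
1 + r/52 = 4.30579^(1/1508) ≈ 1.000969, so r/52 ≈ 0.000968612.
r ≈ 52·0.000968612 = 5.03678%.

5.04%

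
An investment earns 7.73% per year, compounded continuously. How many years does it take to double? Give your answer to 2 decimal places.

8.97 years

e^(0.0773t) = 2, so 0.0773t = ln 2 ≈ 0.69315.
t ≈ 0.69315/0.0773 ≈ 8.9670.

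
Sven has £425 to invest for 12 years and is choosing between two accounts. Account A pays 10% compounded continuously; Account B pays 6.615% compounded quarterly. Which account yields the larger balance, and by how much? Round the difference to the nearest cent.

A: e^(0.1·12) = e^1.2 ≈ 3.320116923, so 425 × 3.320116923 ≈ 1,411.0497.
B: (1 + 0.0165375)^48 ≈ 2.1974723, so 425 × 2.1974723 ≈ 933.9257.
Difference ≈ 477.1240 in favor of A.

Account A, by £477.12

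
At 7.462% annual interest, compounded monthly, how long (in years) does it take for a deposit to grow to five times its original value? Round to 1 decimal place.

(1 + 0.00621833)^(12t) = 5.
12t = ln 5 / ln(1 + 0.00621833) ≈ 1.6094/0.00619908 ≈ 259.6253.
t ≈ 21.6354.

21.6 years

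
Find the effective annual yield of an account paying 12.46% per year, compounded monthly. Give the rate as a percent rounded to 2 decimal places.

One year is 12 periods at 0.0103833 each: (1 + 0.0103833)^12 ≈ 1.131968.
EAR = 1.131968 − 1 ≈ 13.19678%.

13.20%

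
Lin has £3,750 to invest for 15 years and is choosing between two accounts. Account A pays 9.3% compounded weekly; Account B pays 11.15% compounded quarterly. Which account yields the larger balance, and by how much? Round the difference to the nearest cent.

A: (1 + 0.093/52)^780 ≈ 4.0299502599, so 3,750 × 4.0299502599 ≈ 15,112.3135.
B: (1 + 0.027875)^60 ≈ 5.2049695845, so 3,750 × 5.2049695845 ≈ 19,518.6359.
Difference ≈ 4,406.3225 in favor of B.

Account B, by £4,406.32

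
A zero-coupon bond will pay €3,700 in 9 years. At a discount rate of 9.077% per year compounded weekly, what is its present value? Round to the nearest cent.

€1,635.77

Growth factor = (1 + 0.09077/52)^468 ≈ 2.261928621.
P = 3,700/2.261928621 ≈ 1,635.7722.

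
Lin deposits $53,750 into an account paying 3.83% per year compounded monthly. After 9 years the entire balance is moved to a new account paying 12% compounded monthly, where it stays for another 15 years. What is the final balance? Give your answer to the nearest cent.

$454,662.01

Phase 1: 53,750·(1 + 0.0383/12)^108 ≈ 75,830.0575.
Phase 2: 75,830.0575·(1 + 0.01)^180 ≈ 454,662.0085.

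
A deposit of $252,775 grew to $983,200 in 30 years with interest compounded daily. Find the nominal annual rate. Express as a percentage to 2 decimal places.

4.53%

(1 + r/365)^10950 = 983,200/252,775 = 3.88963.
1 + r/365 = 3.88963^(1/10950) ≈ 1.000124, so r/365 ≈ 0.000124055.
r ≈ 365·0.000124055 = 4.52799%.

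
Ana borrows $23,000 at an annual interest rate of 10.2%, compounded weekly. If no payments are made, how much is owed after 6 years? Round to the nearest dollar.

$42,389

Periodic rate = 10.2%/52 = 0.00196154; periods = 52·6 = 312.
A = 23,000·(1 + 0.102/52)^312 ≈ 23,000·1.8430108264 ≈ 42,389.2490.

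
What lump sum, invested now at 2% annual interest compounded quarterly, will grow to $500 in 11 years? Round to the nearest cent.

Periodic rate = 2%/4 = 0.005; 44 periods.
P = 500/(1 + 0.005)^44 ≈ 500/1.24539385 ≈ 401.4794.

$401.48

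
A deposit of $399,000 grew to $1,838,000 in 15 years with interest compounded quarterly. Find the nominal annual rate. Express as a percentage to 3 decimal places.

10.314%

(1 + r/4)^60 = 1,838,000/399,000 = 4.60652.
1 + r/4 = 4.60652^(1/60) ≈ 1.025785, so r/4 ≈ 0.0257847.
r ≈ 4·0.0257847 = 10.31387%.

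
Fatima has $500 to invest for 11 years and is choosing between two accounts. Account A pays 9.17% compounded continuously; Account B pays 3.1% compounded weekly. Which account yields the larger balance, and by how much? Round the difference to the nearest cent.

Account A, by $667.91

A: e^(0.0917·11) = e^1.0087 ≈ 2.742034053, so 500 × 2.742034053 ≈ 1,371.0170.
B: (1 + 0.031/52)^572 ≈ 1.40621036, so 500 × 1.40621036 ≈ 703.1052.
Difference ≈ 667.9118 in favor of A.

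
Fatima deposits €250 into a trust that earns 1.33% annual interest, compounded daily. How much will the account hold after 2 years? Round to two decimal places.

€256.74

Periodic rate = 1.33%/365 = 0.0000364384; periods = 365·2 = 730.
A = 250·(1 + 0.0133/365)^730 ≈ 250·1.02695644 ≈ 256.7391.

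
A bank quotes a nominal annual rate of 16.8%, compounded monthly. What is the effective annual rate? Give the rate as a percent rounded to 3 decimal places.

18.156%

One year is 12 periods at 0.014 each: (1 + 0.014)^12 ≈ 1.181559.
EAR = 1.181559 − 1 ≈ 18.15591%.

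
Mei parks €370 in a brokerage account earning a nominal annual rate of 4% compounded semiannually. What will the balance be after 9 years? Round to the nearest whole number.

€528

Growth factor = (1 + 0.02)^18 ≈ 1.42824625.
A ≈ 370 × 1.42824625 ≈ 528.4511.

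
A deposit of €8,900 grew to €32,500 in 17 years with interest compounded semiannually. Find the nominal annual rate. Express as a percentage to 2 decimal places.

(1 + r/2)^34 = 32,500/8,900 = 3.65169.
1 + r/2 = 3.65169^(1/34) ≈ 1.038829, so r/2 ≈ 0.0388287.
r ≈ 2·0.0388287 = 7.76573%.

7.77%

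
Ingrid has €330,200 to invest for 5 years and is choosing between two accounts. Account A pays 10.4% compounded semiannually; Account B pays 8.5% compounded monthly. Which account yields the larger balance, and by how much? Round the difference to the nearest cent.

Account A, by €43,879.58

Account A growth factor: (1 + 0.052)^10 ≈ 1.66018848841; balance ≈ 548,194.2389.
Account B growth factor: (1 + 0.085/12)^60 ≈ 1.52730059787; balance ≈ 504,314.6574.
Account A is larger by 43,879.5815.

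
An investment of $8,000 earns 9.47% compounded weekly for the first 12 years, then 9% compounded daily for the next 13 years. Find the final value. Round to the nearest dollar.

$80,211

Phase 1: 8,000·(1 + 0.0947/52)^624 ≈ 24,898.5114.
Phase 2: 24,898.5114·(1 + 0.09/365)^4745 ≈ 80,211.2512.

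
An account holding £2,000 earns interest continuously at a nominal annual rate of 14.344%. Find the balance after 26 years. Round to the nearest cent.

A = P·e^(rt) = 2,000·e^(0.14344·26) = 2,000·e^3.72944.
e^3.72944 ≈ 41.655774398, so A ≈ 83,311.5488.

£83,311.55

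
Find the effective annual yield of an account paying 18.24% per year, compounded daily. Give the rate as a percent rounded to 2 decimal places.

One year is 365 periods at 0.000499726 each: (1 + 0.000499726)^365 ≈ 1.200039.
EAR = 1.200039 − 1 ≈ 20.00395%.

20.00%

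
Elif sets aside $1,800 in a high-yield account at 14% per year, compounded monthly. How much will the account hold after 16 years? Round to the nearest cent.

Growth factor = (1 + 0.14/12)^192 ≈ 9.2723243021.
A ≈ 1,800 × 9.2723243021 ≈ 16,690.1837.

$16,690.18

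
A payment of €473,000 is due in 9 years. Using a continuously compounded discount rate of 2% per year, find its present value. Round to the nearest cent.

P = A·e^(−rt) = 473,000·e^(−0.18).
e^(−0.18) ≈ 0.835270211411, so P ≈ 395,082.8100.

€395,082.81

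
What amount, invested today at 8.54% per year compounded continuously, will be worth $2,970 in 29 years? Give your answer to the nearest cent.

$249.56

P = A·e^(−rt) = 2,970·e^(−2.4766).
e^(−2.4766) ≈ 0.08402843714, so P ≈ 249.5645.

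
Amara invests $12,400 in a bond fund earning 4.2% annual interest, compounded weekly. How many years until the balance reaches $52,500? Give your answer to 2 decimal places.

(1 + 0.000807692)^(52t) = 52,500/12,400 = 4.2339.
52t·ln(1 + 0.000807692) = ln(4.2339); 52t = 1.4431/0.000807366 ≈ 1787.4374.
t ≈ 34.3738 years.

34.37 years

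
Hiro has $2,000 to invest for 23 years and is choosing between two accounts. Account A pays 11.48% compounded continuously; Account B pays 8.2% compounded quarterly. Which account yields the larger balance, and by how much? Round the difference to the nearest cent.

Account A, by $15,100.82

Account A growth factor: e^(0.1148·23) = e^2.6404 ≈ 14.01881001; balance ≈ 28,037.6200.
Account B growth factor: (1 + 0.0205)^92 ≈ 6.468399469; balance ≈ 12,936.7989.
Account A is larger by 15,100.8211.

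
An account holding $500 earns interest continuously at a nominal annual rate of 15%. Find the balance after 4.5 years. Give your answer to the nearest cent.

$982.02

A = P·e^(rt) = 500·e^(0.15·4.5) = 500·e^0.675.
e^0.675 ≈ 1.96403298, so A ≈ 982.0165.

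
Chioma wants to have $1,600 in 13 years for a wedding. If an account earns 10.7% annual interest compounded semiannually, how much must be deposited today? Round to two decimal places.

$412.69

Growth factor = (1 + 0.0535)^26 ≈ 3.877019975.
P = 1,600/3.877019975 ≈ 412.6881.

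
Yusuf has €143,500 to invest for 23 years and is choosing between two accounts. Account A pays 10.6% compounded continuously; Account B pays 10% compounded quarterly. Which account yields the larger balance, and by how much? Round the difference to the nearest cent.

Account A growth factor: e^(0.106·23) = e^2.438 ≈ 11.4501175921; balance ≈ 1,643,091.8745.
Account B growth factor: (1 + 0.025)^92 ≈ 9.696067183693; balance ≈ 1,391,385.6409.
Account A is larger by 251,706.2336.

Account A, by €251,706.23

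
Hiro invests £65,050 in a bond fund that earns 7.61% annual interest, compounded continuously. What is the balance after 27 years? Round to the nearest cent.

£507,682.48

A = P·e^(rt) = 65,050·e^(0.0761·27) = 65,050·e^2.0547.
e^2.0547 ≈ 7.80449617255, so A ≈ 507,682.4760.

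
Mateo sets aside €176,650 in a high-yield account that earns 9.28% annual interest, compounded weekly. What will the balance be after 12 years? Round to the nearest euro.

Periodic rate = 9.28%/52 = 0.00178462; periods = 52·12 = 624.
A = 176,650·(1 + 0.0928/52)^624 ≈ 176,650·3.04228082897 ≈ 537,418.9084.

€537,419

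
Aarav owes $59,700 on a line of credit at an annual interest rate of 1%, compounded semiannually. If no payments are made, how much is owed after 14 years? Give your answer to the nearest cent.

$68,647.39

Growth factor = (1 + 0.005)^28 ≈ 1.14987261.
A ≈ 59,700 × 1.14987261 ≈ 68,647.3948.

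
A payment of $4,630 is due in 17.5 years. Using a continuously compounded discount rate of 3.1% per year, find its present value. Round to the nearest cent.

P = A·e^(−rt) = 4,630·e^(−0.5425).
e^(−0.5425) ≈ 0.5812932013, so P ≈ 2,691.3875.

$2,691.39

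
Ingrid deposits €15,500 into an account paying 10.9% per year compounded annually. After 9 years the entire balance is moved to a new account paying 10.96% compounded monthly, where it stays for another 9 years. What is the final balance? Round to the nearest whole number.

After 9 years at 10.9%: 15,500 × 2.53737066932 ≈ 39,329.2454.
Then 9 years at 10.96%: 39,329.2454 × 2.66958406999 ≈ 104,992.7269.

€104,993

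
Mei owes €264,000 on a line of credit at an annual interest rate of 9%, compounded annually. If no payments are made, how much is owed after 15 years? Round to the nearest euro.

Annual rate = 9% = 0.09; years = 15.
A = 264,000·(1 + 0.09)^15 ≈ 264,000·3.64248245969 ≈ 961,615.3694.

€961,615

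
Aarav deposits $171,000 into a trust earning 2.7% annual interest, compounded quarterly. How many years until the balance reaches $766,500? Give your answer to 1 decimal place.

55.7 years

(1 + 0.00675)^(4t) = 766,500/171,000 = 4.4825.
4t·ln(1 + 0.00675) = ln(4.4825); 4t = 1.5002/0.00672732 ≈ 222.9968.
t ≈ 55.7492 years.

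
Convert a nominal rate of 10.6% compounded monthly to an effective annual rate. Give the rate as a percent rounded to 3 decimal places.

One year is 12 periods at 0.00883333 each: (1 + 0.00883333)^12 ≈ 1.111305.
EAR = 1.111305 − 1 ≈ 11.13045%.

11.130%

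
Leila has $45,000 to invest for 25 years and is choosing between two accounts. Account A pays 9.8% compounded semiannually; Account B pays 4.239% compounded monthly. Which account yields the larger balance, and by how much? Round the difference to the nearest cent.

Account A growth factor: (1 + 0.049)^50 ≈ 10.9338826814; balance ≈ 492,024.7207.
Account B growth factor: (1 + 0.0035325)^300 ≈ 2.88026589047; balance ≈ 129,611.9651.
Account A is larger by 362,412.7556.

Account A, by $362,412.76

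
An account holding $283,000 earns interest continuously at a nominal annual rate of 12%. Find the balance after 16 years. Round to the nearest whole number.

$1,930,331

A = P·e^(rt) = 283,000·e^(0.12·16) = 283,000·e^1.92.
e^1.92 ≈ 6.820958469291, so A ≈ 1,930,331.2468.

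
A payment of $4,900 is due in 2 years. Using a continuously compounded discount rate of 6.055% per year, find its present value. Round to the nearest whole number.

P = A·e^(−rt) = 4,900·e^(−0.1211).
e^(−0.1211) ≈ 0.8859453606, so P ≈ 4,341.1323.

$4,341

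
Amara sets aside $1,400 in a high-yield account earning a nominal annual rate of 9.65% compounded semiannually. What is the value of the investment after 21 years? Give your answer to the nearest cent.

$10,131.01

Growth factor = (1 + 0.04825)^42 ≈ 7.2364336618.
A ≈ 1,400 × 7.2364336618 ≈ 10,131.0071.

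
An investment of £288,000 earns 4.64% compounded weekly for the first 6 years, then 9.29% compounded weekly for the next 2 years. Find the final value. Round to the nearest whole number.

Phase 1: 288,000·(1 + 0.0464/52)^312 ≈ 380,404.9506.
Phase 2: 380,404.9506·(1 + 0.0929/52)^104 ≈ 458,000.6360.

£458,001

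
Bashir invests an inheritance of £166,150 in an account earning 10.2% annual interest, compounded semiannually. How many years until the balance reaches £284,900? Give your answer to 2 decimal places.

(1 + 0.051)^(2t) = 284,900/166,150 = 1.7147.
2t·ln(1 + 0.051) = ln(1.7147); 2t = 0.53925/0.0497421 ≈ 10.8409.
t ≈ 5.4204 years.

5.42 years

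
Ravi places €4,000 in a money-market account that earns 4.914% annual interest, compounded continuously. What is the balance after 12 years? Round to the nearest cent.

€7,213.64

A = P·e^(rt) = 4,000·e^(0.04914·12) = 4,000·e^0.58968.
e^0.58968 ≈ 1.803411231, so A ≈ 7,213.6449.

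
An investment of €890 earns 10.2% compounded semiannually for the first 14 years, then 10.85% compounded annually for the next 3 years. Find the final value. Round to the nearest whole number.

€4,881

After 14 years at 10.2%: 890 × 4.02602112 ≈ 3,583.1588.
Then 3 years at 10.85%: 3,583.1588 × 1.362094039 ≈ 4,880.5992.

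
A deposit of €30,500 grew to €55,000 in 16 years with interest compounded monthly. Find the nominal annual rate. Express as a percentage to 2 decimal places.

The 192-period growth factor is 55,000/30,500 = 1.80328.
r/12 = 1.80328^(1/192) − 1 ≈ 0.00307559, so r ≈ 12·0.00307559 = 3.69070%.

3.69%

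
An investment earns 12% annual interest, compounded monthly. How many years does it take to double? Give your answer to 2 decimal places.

5.81 years

(1 + 0.01)^(12t) = 2.
12t = ln 2 / ln(1 + 0.01) ≈ 0.69315/0.00995033 ≈ 69.6607.
t ≈ 5.8051.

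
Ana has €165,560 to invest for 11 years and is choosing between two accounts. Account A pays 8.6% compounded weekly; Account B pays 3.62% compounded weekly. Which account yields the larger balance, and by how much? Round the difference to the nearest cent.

Account A, by €179,539.94

Account A growth factor: (1 + 0.086/52)^572 ≈ 2.573375837; balance ≈ 426,048.1036.
Account B growth factor: (1 + 0.0362/52)^572 ≈ 1.48893553717; balance ≈ 246,508.1675.
Account A is larger by 179,539.9360.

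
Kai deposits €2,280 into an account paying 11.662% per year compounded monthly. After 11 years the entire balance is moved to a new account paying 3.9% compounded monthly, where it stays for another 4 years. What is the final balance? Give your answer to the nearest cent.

€9,550.08

After 11 years at 11.662%: 2,280 × 3.584527469 ≈ 8,172.7226.
Then 4 years at 3.9%: 8,172.7226 × 1.168530583 ≈ 9,550.0763.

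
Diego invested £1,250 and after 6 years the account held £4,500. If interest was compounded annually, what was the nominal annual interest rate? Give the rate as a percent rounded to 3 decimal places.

23.799%

The 6-period growth factor is 4,500/1,250 = 3.6.
r = 3.6^(1/6) − 1 ≈ 0.23799, i.e. 23.79898%.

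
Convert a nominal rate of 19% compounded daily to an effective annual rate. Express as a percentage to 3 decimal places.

20.919%

EAR = (1 + 19%/365)^365 − 1 = (1 + 0.000520548)^365 − 1.
(1 + 0.000520548)^365 ≈ 1.20919, so EAR ≈ 20.91898%.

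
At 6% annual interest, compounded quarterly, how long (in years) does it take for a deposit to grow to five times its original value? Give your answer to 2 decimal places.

27.02 years

(1 + 0.015)^(4t) = 5.
4t = ln 5 / ln(1 + 0.015) ≈ 1.6094/0.0148886 ≈ 108.0986.
t ≈ 27.0246.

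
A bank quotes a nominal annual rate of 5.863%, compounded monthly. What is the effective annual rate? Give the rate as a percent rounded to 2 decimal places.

One year is 12 periods at 0.00488583 each: (1 + 0.00488583)^12 ≈ 1.060231.
EAR = 1.060231 − 1 ≈ 6.02315%.

6.02%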